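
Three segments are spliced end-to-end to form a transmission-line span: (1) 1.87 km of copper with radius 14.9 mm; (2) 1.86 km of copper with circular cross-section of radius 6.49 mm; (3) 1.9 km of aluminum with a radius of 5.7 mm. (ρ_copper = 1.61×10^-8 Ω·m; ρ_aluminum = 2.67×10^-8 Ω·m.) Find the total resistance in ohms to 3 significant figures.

Seg 1: A = πr² = π(1.4900e-02 m)² = 6.975e-04 m²
R_1 = (1.61×10^-8)(1870)/(6.975e-04) = 0.04317 Ω
Seg 2: A = πr² = π(6.4900e-03 m)² = 1.323e-04 m²
R_2 = (1.61×10^-8)(1860)/(1.323e-04) = 0.2263 Ω
Seg 3: A = πr² = π(5.7000e-03 m)² = 1.021e-04 m²
R_3 = (2.67×10^-8)(1900)/(1.021e-04) = 0.497 Ω
R_total = R_1 + R_2 + R_3 = 0.766 Ω

0.766 Ω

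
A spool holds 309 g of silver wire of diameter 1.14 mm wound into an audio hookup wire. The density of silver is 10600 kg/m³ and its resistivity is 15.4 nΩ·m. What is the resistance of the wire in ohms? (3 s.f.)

ρ = 15.4 nΩ·m = 1.54×10^-8 Ω·m
A = π(d/2)² = π(5.7000e-04 m)² = 1.0207e-06 m²
L = m/(density·A) = 0.309/(10600×1.0207e-06) = 28.56 m
R = ρL/A = (1.54×10^-8)(28.56)/(1.0207e-06) = 0.431 Ω

0.431 Ω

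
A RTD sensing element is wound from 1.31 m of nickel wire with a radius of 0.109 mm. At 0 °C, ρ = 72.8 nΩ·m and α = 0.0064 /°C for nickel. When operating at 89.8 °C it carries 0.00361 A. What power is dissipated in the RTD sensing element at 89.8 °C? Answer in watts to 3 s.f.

5.24×10^-5 W

ρ = 72.8 nΩ·m = 7.28×10^-8 Ω·m
A = πr² = π(1.0900e-04 m)² = 3.733e-08 m²
R₍0₎ = ρL/A = (7.28×10^-8)(1.31)/(3.733e-08) = 2.555 Ω
R₍89.8₎ = R₍0₎(1 + αΔT) = 2.555 × (1 + 0.0064×89.8) = 4.023 Ω
P = I²R = (0.00361)² × 4.023 = 5.24×10^-5 W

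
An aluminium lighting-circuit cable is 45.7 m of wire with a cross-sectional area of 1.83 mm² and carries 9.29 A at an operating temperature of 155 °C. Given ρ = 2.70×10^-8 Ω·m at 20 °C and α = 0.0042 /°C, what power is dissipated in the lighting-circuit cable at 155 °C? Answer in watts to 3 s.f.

A = 1.83 mm² = 1.830e-06 m²
R₍20₎ = ρL/A = (2.70×10^-8)(45.7)/(1.830e-06) = 0.6743 Ω
R₍155₎ = R₍20₎(1 + αΔT) = 0.6743 × (1 + 0.0042×135) = 1.057 Ω
P = I²R = (9.29)² × 1.057 = 91.2 W

91.2 W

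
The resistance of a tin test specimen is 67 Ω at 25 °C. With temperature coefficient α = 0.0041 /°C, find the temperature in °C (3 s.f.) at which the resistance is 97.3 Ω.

R = R₀(1 + α(T − T₀)) ⇒ T = T₀ + (R/R₀ − 1)/α
T = 25 + (97.3/67 − 1)/0.0041 = 25 + (0.4522)/0.0041 = 135 °C

135 °C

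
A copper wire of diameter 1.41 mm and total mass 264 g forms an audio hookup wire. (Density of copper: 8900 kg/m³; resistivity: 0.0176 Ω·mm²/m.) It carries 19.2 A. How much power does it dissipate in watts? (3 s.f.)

ρ = 0.0176 Ω·mm²/m = 1.76×10^-8 Ω·m
A = π(d/2)² = π(7.0500e-04 m)² = 1.5615e-06 m²
L = m/(density·A) = 0.264/(8900×1.5615e-06) = 19 m
R = ρL/A = (1.76×10^-8)(19)/(1.5615e-06) = 0.2141 Ω
P = I²R = (19.2)² × 0.2141 = 78.9 W

78.9 W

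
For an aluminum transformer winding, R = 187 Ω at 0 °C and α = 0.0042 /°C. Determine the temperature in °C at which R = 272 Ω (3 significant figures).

108 °C

R = R₀(1 + α(T − T₀)) ⇒ T = T₀ + (R/R₀ − 1)/α
T = 0 + (272/187 − 1)/0.0042 = 0 + (0.4545)/0.0042 = 108 °C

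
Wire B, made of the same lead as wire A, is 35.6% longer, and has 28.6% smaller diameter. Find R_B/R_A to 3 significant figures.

R ∝ L/d², so R_B/R_A = (1 + 35.6/100) × (1 − 28.6/100)⁻²
= 1.356 × 1.962 = 2.66

2.66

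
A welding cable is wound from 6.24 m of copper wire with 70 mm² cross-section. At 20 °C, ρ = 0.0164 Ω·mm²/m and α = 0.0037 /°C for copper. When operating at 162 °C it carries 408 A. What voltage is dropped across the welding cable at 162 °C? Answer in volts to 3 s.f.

0.910 V

ρ = 0.0164 Ω·mm²/m = 1.64×10^-8 Ω·m
A = 70 mm² = 7.000e-05 m²
R₍20₎ = ρL/A = (1.64×10^-8)(6.24)/(7.000e-05) = 0.001462 Ω
R₍162₎ = R₍20₎(1 + αΔT) = 0.001462 × (1 + 0.0037×142) = 0.00223 Ω
V = IR = 408 × 0.00223 = 0.910 V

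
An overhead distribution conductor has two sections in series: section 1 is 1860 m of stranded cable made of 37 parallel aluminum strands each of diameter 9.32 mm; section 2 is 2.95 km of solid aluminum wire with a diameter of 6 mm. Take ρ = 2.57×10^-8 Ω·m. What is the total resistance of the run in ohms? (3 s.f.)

Section 1: A_strand = π(4.6600e-03)² = 6.822e-05 m²; R₁ = ρL/(N·A_s) = (2.57×10^-8)(1860)/(37×6.822e-05) = 0.01894 Ω
Section 2: A = π(d/2)² = π(3.0000e-03 m)² = 2.827e-05 m²
R₂ = (2.57×10^-8)(2950)/(2.827e-05) = 2.681 Ω
R = R₁ + R₂ = 2.70 Ω

2.70 Ω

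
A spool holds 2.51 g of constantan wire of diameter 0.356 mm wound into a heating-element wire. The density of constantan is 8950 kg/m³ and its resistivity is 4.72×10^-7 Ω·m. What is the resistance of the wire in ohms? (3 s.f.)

A = π(d/2)² = π(1.7800e-04 m)² = 9.9538e-08 m²
L = m/(density·A) = 0.00251/(8950×9.9538e-08) = 2.817 m
R = ρL/A = (4.72×10^-7)(2.817)/(9.9538e-08) = 13.4 Ω

13.4 Ω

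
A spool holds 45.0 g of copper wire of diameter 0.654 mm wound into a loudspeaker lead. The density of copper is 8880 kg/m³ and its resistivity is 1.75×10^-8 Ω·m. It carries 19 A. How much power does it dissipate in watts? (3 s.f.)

A = π(d/2)² = π(3.2700e-04 m)² = 3.3593e-07 m²
L = m/(density·A) = 0.045/(8880×3.3593e-07) = 15.09 m
R = ρL/A = (1.75×10^-8)(15.09)/(3.3593e-07) = 0.7859 Ω
P = I²R = (19)² × 0.7859 = 284 W

284 W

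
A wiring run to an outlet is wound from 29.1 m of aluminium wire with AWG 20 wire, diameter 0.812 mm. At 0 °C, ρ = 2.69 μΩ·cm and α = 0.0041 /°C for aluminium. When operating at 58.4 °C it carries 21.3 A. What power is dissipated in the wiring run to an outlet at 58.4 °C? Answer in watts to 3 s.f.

ρ = 2.69 μΩ·cm = 2.69×10^-8 Ω·m
A = π(0.812/2 mm)² = π(4.0600e-04 m)² = 5.178e-07 m²
R₍0₎ = ρL/A = (2.69×10^-8)(29.1)/(5.178e-07) = 1.512 Ω
R₍58.4₎ = R₍0₎(1 + αΔT) = 1.512 × (1 + 0.0041×58.4) = 1.874 Ω
P = I²R = (21.3)² × 1.874 = 850 W

850 W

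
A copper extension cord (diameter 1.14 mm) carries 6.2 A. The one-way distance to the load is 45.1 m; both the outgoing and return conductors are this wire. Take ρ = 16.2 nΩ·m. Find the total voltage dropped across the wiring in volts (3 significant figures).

ρ = 16.2 nΩ·m = 1.62×10^-8 Ω·m
A = π(d/2)² = π(5.7000e-04 m)² = 1.021e-06 m²
Total conductor length (both ways) L = 2 × 45.1 = 90.2 m
R = ρL/A = (1.62×10^-8)(90.2)/(1.021e-06) = 1.432 Ω
V = IR = 6.2 × 1.432 = 8.88 V

8.88 V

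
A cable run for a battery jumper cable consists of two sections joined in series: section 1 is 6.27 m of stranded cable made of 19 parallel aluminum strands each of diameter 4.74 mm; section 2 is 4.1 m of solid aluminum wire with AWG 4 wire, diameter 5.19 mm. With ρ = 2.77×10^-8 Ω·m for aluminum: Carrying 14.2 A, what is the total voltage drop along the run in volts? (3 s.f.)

0.0836 V

Section 1: A_strand = π(2.3700e-03)² = 1.765e-05 m²; R₁ = ρL/(N·A_s) = (2.77×10^-8)(6.27)/(19×1.765e-05) = 5.180×10^-4 Ω
Section 2: A = π(5.19/2 mm)² = π(2.5950e-03 m)² = 2.116e-05 m²
R₂ = (2.77×10^-8)(4.1)/(2.116e-05) = 0.005368 Ω
R = R₁ + R₂ = 0.005886 Ω
V = IR = 14.2 × 0.005886 = 0.0836 V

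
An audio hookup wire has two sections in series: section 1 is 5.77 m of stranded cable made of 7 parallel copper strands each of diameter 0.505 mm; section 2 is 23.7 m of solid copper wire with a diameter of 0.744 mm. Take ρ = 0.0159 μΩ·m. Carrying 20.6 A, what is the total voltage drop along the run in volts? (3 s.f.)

19.2 V

ρ = 0.0159 μΩ·m = 1.59×10^-8 Ω·m
Section 1: A_strand = π(2.5250e-04)² = 2.003e-07 m²; R₁ = ρL/(N·A_s) = (1.59×10^-8)(5.77)/(7×2.003e-07) = 0.06543 Ω
Section 2: A = π(d/2)² = π(3.7200e-04 m)² = 4.347e-07 m²
R₂ = (1.59×10^-8)(23.7)/(4.347e-07) = 0.8668 Ω
R = R₁ + R₂ = 0.9322 Ω
V = IR = 20.6 × 0.9322 = 19.2 V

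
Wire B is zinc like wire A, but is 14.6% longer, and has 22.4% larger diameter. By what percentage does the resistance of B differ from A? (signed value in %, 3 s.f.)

-23.5%

R ∝ L/d², so R_B/R_A = (1 + 14.6/100) × (1 + 22.4/100)⁻²
= 1.146 × 0.6675 = 0.7649
(R_B − R_A)/R_A = 0.7649 − 1 = -23.5%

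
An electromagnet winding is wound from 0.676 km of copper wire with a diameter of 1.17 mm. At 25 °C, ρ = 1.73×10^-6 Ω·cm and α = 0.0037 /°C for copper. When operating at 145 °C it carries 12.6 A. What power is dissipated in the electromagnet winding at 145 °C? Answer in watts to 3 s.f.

2490 W

ρ = 1.73×10^-6 Ω·cm = 1.73×10^-8 Ω·m
A = π(d/2)² = π(5.8500e-04 m)² = 1.075e-06 m²
R₍25₎ = ρL/A = (1.73×10^-8)(676)/(1.075e-06) = 10.88 Ω
R₍145₎ = R₍25₎(1 + αΔT) = 10.88 × (1 + 0.0037×120) = 15.71 Ω
P = I²R = (12.6)² × 15.71 = 2490 W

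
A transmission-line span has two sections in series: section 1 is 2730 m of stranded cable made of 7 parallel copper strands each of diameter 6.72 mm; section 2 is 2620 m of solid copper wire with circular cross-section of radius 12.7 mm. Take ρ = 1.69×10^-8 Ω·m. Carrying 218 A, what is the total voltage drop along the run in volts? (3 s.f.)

Section 1: A_strand = π(3.3600e-03)² = 3.547e-05 m²; R₁ = ρL/(N·A_s) = (1.69×10^-8)(2730)/(7×3.547e-05) = 0.1858 Ω
Section 2: A = πr² = π(1.2700e-02 m)² = 5.067e-04 m²
R₂ = (1.69×10^-8)(2620)/(5.067e-04) = 0.08738 Ω
R = R₁ + R₂ = 0.2732 Ω
V = IR = 218 × 0.2732 = 59.6 V

59.6 V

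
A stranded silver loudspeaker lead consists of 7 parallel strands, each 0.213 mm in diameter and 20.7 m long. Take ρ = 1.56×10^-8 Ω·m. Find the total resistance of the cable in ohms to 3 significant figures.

A_strand = π(1.0650e-04 m)² = 3.563e-08 m²
R_strand = ρL/A = (1.56×10^-8)(20.7)/(3.563e-08) = 9.062 Ω
R_total = R_strand/N = 9.062/7 = 1.29 Ω

1.29 Ω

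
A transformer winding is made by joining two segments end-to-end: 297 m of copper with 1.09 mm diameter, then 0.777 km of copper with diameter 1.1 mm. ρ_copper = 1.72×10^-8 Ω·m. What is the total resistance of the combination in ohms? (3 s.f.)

19.5 Ω

Segment 1: A = π(d/2)² = π(5.4500e-04 m)² = 9.331e-07 m²
R₁ = ρL/A = (1.72×10^-8)(297)/(9.331e-07) = 5.474 Ω
Segment 2: A = π(d/2)² = π(5.5000e-04 m)² = 9.503e-07 m²
R₂ = (1.72×10^-8)(777)/(9.503e-07) = 14.06 Ω
R = R₁ + R₂ = 19.5 Ω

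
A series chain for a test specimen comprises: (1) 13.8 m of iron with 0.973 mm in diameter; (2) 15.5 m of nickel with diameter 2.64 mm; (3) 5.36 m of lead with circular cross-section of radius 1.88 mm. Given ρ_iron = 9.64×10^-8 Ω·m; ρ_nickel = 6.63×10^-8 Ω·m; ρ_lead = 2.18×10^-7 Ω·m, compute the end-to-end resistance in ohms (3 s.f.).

Seg 1: A = π(d/2)² = π(4.8650e-04 m)² = 7.436e-07 m²
R_1 = (9.64×10^-8)(13.8)/(7.436e-07) = 1.789 Ω
Seg 2: A = π(d/2)² = π(1.3200e-03 m)² = 5.474e-06 m²
R_2 = (6.63×10^-8)(15.5)/(5.474e-06) = 0.1877 Ω
Seg 3: A = πr² = π(1.8800e-03 m)² = 1.110e-05 m²
R_3 = (2.18×10^-7)(5.36)/(1.110e-05) = 0.1052 Ω
R_total = R_1 + R_2 + R_3 = 2.08 Ω

2.08 Ω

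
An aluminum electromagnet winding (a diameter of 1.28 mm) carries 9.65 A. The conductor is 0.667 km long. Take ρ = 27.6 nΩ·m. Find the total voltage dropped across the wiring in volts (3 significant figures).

ρ = 27.6 nΩ·m = 2.76×10^-8 Ω·m
A = π(d/2)² = π(6.4000e-04 m)² = 1.287e-06 m²
R = ρL/A = (2.76×10^-8)(667)/(1.287e-06) = 14.31 Ω
V = IR = 9.65 × 14.31 = 138 V

138 V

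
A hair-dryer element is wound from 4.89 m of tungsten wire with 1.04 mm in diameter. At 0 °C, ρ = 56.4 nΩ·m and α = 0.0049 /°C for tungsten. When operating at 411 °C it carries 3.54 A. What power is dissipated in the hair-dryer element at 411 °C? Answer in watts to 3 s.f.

ρ = 56.4 nΩ·m = 5.64×10^-8 Ω·m
A = π(d/2)² = π(5.2000e-04 m)² = 8.495e-07 m²
R₍0₎ = ρL/A = (5.64×10^-8)(4.89)/(8.495e-07) = 0.3247 Ω
R₍411₎ = R₍0₎(1 + αΔT) = 0.3247 × (1 + 0.0049×411) = 0.9785 Ω
P = I²R = (3.54)² × 0.9785 = 12.3 W

12.3 W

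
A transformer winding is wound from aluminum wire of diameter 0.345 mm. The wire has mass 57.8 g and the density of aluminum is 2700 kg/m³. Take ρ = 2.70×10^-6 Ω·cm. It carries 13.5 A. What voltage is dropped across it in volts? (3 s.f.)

ρ = 2.70×10^-6 Ω·cm = 2.70×10^-8 Ω·m
A = π(d/2)² = π(1.7250e-04 m)² = 9.3482e-08 m²
L = m/(density·A) = 0.0578/(2700×9.3482e-08) = 229 m
R = ρL/A = (2.70×10^-8)(229)/(9.3482e-08) = 66.14 Ω
V = IR = 13.5 × 66.14 = 893 V

893 V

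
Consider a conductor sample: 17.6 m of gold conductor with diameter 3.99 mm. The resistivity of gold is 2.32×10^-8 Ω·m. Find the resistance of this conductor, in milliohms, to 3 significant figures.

A = π(d/2)² = π(1.9950e-03 m)² = 1.250e-05 m²
R = ρL/A = (2.32×10^-8)(17.6 m)/(1.250e-05 m²) = 32.7 mΩ

32.7 mΩ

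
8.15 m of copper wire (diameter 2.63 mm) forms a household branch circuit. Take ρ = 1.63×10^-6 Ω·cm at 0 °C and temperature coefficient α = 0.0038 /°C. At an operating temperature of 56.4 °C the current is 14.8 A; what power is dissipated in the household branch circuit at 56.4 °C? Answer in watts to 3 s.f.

ρ = 1.63×10^-6 Ω·cm = 1.63×10^-8 Ω·m
A = π(d/2)² = π(1.3150e-03 m)² = 5.433e-06 m²
R₍0₎ = ρL/A = (1.63×10^-8)(8.15)/(5.433e-06) = 0.02445 Ω
R₍56.4₎ = R₍0₎(1 + αΔT) = 0.02445 × (1 + 0.0038×56.4) = 0.02969 Ω
P = I²R = (14.8)² × 0.02969 = 6.50 W

6.50 W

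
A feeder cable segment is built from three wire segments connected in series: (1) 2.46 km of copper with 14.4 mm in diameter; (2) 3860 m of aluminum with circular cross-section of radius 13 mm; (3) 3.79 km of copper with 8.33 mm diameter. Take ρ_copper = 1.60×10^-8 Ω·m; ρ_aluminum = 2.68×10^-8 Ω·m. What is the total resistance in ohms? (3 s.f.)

Seg 1: A = π(d/2)² = π(7.2000e-03 m)² = 1.629e-04 m²
R_1 = (1.60×10^-8)(2460)/(1.629e-04) = 0.2417 Ω
Seg 2: A = πr² = π(1.3000e-02 m)² = 5.309e-04 m²
R_2 = (2.68×10^-8)(3860)/(5.309e-04) = 0.1948 Ω
Seg 3: A = π(d/2)² = π(4.1650e-03 m)² = 5.450e-05 m²
R_3 = (1.60×10^-8)(3790)/(5.450e-05) = 1.113 Ω
R_total = R_1 + R_2 + R_3 = 1.55 Ω

1.55 Ω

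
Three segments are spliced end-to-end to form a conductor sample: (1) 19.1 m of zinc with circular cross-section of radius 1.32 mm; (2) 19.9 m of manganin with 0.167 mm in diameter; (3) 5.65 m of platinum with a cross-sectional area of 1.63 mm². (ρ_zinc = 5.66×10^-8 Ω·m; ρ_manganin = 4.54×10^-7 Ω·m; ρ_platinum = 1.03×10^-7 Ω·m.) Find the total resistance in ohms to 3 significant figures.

Seg 1: A = πr² = π(1.3200e-03 m)² = 5.474e-06 m²
R_1 = (5.66×10^-8)(19.1)/(5.474e-06) = 0.1975 Ω
Seg 2: A = π(d/2)² = π(8.3500e-05 m)² = 2.190e-08 m²
R_2 = (4.54×10^-7)(19.9)/(2.190e-08) = 412.5 Ω
Seg 3: A = 1.63 mm² = 1.630e-06 m²
R_3 = (1.03×10^-7)(5.65)/(1.630e-06) = 0.357 Ω
R_total = R_1 + R_2 + R_3 = 413 Ω

413 Ω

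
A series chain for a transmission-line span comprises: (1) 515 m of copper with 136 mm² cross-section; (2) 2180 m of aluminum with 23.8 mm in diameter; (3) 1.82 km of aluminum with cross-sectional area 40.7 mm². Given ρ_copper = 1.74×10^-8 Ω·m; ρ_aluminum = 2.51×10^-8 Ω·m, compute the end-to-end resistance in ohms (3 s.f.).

1.31 Ω

Seg 1: A = 136 mm² = 1.360e-04 m²
R_1 = (1.74×10^-8)(515)/(1.360e-04) = 0.06589 Ω
Seg 2: A = π(d/2)² = π(1.1900e-02 m)² = 4.449e-04 m²
R_2 = (2.51×10^-8)(2180)/(4.449e-04) = 0.123 Ω
Seg 3: A = 40.7 mm² = 4.070e-05 m²
R_3 = (2.51×10^-8)(1820)/(4.070e-05) = 1.122 Ω
R_total = R_1 + R_2 + R_3 = 1.31 Ω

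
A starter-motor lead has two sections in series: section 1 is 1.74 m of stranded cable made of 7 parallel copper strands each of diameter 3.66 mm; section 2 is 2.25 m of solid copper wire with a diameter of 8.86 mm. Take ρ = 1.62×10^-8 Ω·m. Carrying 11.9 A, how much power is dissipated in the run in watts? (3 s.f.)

0.138 W

Section 1: A_strand = π(1.8300e-03)² = 1.052e-05 m²; R₁ = ρL/(N·A_s) = (1.62×10^-8)(1.74)/(7×1.052e-05) = 3.827×10^-4 Ω
Section 2: A = π(d/2)² = π(4.4300e-03 m)² = 6.165e-05 m²
R₂ = (1.62×10^-8)(2.25)/(6.165e-05) = 5.912×10^-4 Ω
R = R₁ + R₂ = 9.740×10^-4 Ω
P = I²R = (11.9)² × 9.740×10^-4 = 0.138 W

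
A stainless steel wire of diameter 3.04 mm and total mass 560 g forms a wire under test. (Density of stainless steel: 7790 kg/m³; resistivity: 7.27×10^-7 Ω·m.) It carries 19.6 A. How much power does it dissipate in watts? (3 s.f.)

381 W

A = π(d/2)² = π(1.5200e-03 m)² = 7.2583e-06 m²
L = m/(density·A) = 0.56/(7790×7.2583e-06) = 9.904 m
R = ρL/A = (7.27×10^-7)(9.904)/(7.2583e-06) = 0.992 Ω
P = I²R = (19.6)² × 0.992 = 381 W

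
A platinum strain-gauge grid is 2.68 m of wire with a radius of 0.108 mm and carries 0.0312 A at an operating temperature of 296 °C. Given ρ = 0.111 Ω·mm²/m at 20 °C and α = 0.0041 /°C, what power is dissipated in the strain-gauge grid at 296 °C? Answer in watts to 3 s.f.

ρ = 0.111 Ω·mm²/m = 1.11×10^-7 Ω·m
A = πr² = π(1.0800e-04 m)² = 3.664e-08 m²
R₍20₎ = ρL/A = (1.11×10^-7)(2.68)/(3.664e-08) = 8.118 Ω
R₍296₎ = R₍20₎(1 + αΔT) = 8.118 × (1 + 0.0041×276) = 17.3 Ω
P = I²R = (0.0312)² × 17.3 = 0.0168 W

0.0168 W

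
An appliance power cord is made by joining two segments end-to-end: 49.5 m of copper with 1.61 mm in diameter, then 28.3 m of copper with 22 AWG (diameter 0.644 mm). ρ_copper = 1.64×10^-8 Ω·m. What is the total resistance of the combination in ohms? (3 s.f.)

1.82 Ω

Segment 1: A = π(d/2)² = π(8.0500e-04 m)² = 2.036e-06 m²
R₁ = ρL/A = (1.64×10^-8)(49.5)/(2.036e-06) = 0.3988 Ω
Segment 2: A = π(0.644/2 mm)² = π(3.2200e-04 m)² = 3.257e-07 m²
R₂ = (1.64×10^-8)(28.3)/(3.257e-07) = 1.425 Ω
R = R₁ + R₂ = 1.82 Ω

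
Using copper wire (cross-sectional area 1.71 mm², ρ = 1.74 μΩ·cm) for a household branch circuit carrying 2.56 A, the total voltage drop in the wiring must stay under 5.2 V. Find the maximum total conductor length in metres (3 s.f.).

ρ = 1.74 μΩ·cm = 1.74×10^-8 Ω·m
A = 1.71 mm² = 1.710e-06 m²
L_max = V_max·A/(1·ρI) = (5.2)(1.710e-06)/(1.74×10^-8×2.56) = 200 m

200 m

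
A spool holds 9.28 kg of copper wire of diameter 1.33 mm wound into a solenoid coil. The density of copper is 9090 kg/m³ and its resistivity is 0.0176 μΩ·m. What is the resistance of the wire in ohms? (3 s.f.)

9.31 Ω

ρ = 0.0176 μΩ·m = 1.76×10^-8 Ω·m
A = π(d/2)² = π(6.6500e-04 m)² = 1.3893e-06 m²
L = m/(density·A) = 9.28/(9090×1.3893e-06) = 734.8 m
R = ρL/A = (1.76×10^-8)(734.8)/(1.3893e-06) = 9.31 Ω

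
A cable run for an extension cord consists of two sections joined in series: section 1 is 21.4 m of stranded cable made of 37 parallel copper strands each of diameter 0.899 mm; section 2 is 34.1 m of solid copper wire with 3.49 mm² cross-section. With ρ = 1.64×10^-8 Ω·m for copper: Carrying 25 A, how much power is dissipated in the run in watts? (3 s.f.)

109 W

Section 1: A_strand = π(4.4950e-04)² = 6.348e-07 m²; R₁ = ρL/(N·A_s) = (1.64×10^-8)(21.4)/(37×6.348e-07) = 0.01494 Ω
Section 2: A = 3.49 mm² = 3.490e-06 m²
R₂ = (1.64×10^-8)(34.1)/(3.490e-06) = 0.1602 Ω
R = R₁ + R₂ = 0.1752 Ω
P = I²R = (25)² × 0.1752 = 109 W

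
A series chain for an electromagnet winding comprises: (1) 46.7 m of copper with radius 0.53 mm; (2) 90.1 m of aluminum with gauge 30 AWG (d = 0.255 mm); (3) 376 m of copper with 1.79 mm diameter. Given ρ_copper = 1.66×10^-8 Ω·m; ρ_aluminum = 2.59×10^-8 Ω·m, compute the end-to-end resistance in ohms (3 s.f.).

49.1 Ω

Seg 1: A = πr² = π(5.3000e-04 m)² = 8.825e-07 m²
R_1 = (1.66×10^-8)(46.7)/(8.825e-07) = 0.8785 Ω
Seg 2: A = π(0.255/2 mm)² = π(1.2750e-04 m)² = 5.107e-08 m²
R_2 = (2.59×10^-8)(90.1)/(5.107e-08) = 45.69 Ω
Seg 3: A = π(d/2)² = π(8.9500e-04 m)² = 2.516e-06 m²
R_3 = (1.66×10^-8)(376)/(2.516e-06) = 2.48 Ω
R_total = R_1 + R_2 + R_3 = 49.1 Ω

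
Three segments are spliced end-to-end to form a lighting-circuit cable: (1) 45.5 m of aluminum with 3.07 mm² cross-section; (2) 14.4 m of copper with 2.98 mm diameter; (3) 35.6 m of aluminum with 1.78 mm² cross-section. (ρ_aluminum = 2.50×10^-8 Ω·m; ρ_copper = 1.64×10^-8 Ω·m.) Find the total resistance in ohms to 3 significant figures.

Seg 1: A = 3.07 mm² = 3.070e-06 m²
R_1 = (2.50×10^-8)(45.5)/(3.070e-06) = 0.3705 Ω
Seg 2: A = π(d/2)² = π(1.4900e-03 m)² = 6.975e-06 m²
R_2 = (1.64×10^-8)(14.4)/(6.975e-06) = 0.03386 Ω
Seg 3: A = 1.78 mm² = 1.780e-06 m²
R_3 = (2.50×10^-8)(35.6)/(1.780e-06) = 0.5 Ω
R_total = R_1 + R_2 + R_3 = 0.904 Ω

0.904 Ω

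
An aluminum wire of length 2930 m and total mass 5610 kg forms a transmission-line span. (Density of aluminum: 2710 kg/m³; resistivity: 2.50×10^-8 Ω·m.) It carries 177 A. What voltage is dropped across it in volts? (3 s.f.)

A = m/(density·L) = 5610/(2710×2930) = 7.0652e-04 m²
R = ρL/A = (2.50×10^-8)(2930)/(7.0652e-04) = 0.1037 Ω
V = IR = 177 × 0.1037 = 18.4 V

18.4 V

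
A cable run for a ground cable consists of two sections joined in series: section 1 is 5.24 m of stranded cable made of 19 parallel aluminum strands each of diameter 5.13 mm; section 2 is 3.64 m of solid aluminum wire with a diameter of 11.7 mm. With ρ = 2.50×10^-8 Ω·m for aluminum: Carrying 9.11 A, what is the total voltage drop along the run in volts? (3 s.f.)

0.0107 V

Section 1: A_strand = π(2.5650e-03)² = 2.067e-05 m²; R₁ = ρL/(N·A_s) = (2.50×10^-8)(5.24)/(19×2.067e-05) = 3.336×10^-4 Ω
Section 2: A = π(d/2)² = π(5.8500e-03 m)² = 1.075e-04 m²
R₂ = (2.50×10^-8)(3.64)/(1.075e-04) = 8.464×10^-4 Ω
R = R₁ + R₂ = 0.00118 Ω
V = IR = 9.11 × 0.00118 = 0.0107 V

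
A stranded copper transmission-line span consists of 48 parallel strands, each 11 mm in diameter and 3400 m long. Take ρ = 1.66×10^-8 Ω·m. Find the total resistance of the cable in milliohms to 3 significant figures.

A_strand = π(5.5000e-03 m)² = 9.503e-05 m²
R_strand = ρL/A = (1.66×10^-8)(3400)/(9.503e-05) = 0.5939 Ω
R_total = R_strand/N = 0.5939/48 = 12.4 mΩ

12.4 mΩ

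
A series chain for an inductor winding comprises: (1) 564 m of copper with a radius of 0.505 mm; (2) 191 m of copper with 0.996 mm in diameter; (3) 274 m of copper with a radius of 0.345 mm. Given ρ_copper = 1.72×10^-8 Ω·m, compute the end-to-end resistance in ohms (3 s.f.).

Seg 1: A = πr² = π(5.0500e-04 m)² = 8.012e-07 m²
R_1 = (1.72×10^-8)(564)/(8.012e-07) = 12.11 Ω
Seg 2: A = π(d/2)² = π(4.9800e-04 m)² = 7.791e-07 m²
R_2 = (1.72×10^-8)(191)/(7.791e-07) = 4.217 Ω
Seg 3: A = πr² = π(3.4500e-04 m)² = 3.739e-07 m²
R_3 = (1.72×10^-8)(274)/(3.739e-07) = 12.6 Ω
R_total = R_1 + R_2 + R_3 = 28.9 Ω

28.9 Ω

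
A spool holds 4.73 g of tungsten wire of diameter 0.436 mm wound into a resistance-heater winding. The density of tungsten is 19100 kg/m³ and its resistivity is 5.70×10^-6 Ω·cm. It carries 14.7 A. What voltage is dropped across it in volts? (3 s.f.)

ρ = 5.70×10^-6 Ω·cm = 5.70×10^-8 Ω·m
A = π(d/2)² = π(2.1800e-04 m)² = 1.4930e-07 m²
L = m/(density·A) = 0.00473/(19100×1.4930e-07) = 1.659 m
R = ρL/A = (5.70×10^-8)(1.659)/(1.4930e-07) = 0.6333 Ω
V = IR = 14.7 × 0.6333 = 9.31 V

9.31 V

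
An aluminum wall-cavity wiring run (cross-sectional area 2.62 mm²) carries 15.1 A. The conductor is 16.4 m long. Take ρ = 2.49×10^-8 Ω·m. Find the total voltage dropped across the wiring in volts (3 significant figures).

2.35 V

A = 2.62 mm² = 2.620e-06 m²
R = ρL/A = (2.49×10^-8)(16.4)/(2.620e-06) = 0.1559 Ω
V = IR = 15.1 × 0.1559 = 2.35 V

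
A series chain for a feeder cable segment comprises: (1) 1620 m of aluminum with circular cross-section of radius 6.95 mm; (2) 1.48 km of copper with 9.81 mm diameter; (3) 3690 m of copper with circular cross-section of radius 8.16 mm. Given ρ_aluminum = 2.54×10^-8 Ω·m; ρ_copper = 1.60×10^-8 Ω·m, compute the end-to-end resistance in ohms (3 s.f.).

0.867 Ω

Seg 1: A = πr² = π(6.9500e-03 m)² = 1.517e-04 m²
R_1 = (2.54×10^-8)(1620)/(1.517e-04) = 0.2712 Ω
Seg 2: A = π(d/2)² = π(4.9050e-03 m)² = 7.558e-05 m²
R_2 = (1.60×10^-8)(1480)/(7.558e-05) = 0.3133 Ω
Seg 3: A = πr² = π(8.1600e-03 m)² = 2.092e-04 m²
R_3 = (1.60×10^-8)(3690)/(2.092e-04) = 0.2822 Ω
R_total = R_1 + R_2 + R_3 = 0.867 Ω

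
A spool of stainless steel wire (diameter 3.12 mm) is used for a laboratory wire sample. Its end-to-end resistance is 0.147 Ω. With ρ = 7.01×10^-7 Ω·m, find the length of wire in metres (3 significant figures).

A = π(d/2)² = π(1.5600e-03 m)² = 7.645e-06 m²
L = RA/ρ = (0.147)(7.645e-06)/(7.01×10^-7) = 1.60 m

1.60 m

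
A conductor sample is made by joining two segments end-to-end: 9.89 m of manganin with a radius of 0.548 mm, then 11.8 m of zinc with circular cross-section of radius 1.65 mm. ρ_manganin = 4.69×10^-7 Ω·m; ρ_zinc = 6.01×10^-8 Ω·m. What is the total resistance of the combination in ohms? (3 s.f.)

5.00 Ω

Segment 1: A = πr² = π(5.4800e-04 m)² = 9.434e-07 m²
R₁ = ρL/A = (4.69×10^-7)(9.89)/(9.434e-07) = 4.917 Ω
Segment 2: A = πr² = π(1.6500e-03 m)² = 8.553e-06 m²
R₂ = (6.01×10^-8)(11.8)/(8.553e-06) = 0.08292 Ω
R = R₁ + R₂ = 5.00 Ω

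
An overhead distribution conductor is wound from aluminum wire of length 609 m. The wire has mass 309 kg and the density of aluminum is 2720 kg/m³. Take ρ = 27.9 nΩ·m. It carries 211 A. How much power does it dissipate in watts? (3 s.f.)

ρ = 27.9 nΩ·m = 2.79×10^-8 Ω·m
A = m/(density·L) = 309/(2720×609) = 1.8654e-04 m²
R = ρL/A = (2.79×10^-8)(609)/(1.8654e-04) = 0.09109 Ω
P = I²R = (211)² × 0.09109 = 4060 W

4060 W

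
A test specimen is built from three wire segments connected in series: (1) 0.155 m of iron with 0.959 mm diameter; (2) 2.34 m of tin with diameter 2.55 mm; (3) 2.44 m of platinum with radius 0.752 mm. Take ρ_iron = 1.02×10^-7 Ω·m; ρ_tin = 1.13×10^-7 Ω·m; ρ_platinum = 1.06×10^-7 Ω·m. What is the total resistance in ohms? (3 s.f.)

0.219 Ω

Seg 1: A = π(d/2)² = π(4.7950e-04 m)² = 7.223e-07 m²
R_1 = (1.02×10^-7)(0.155)/(7.223e-07) = 0.02189 Ω
Seg 2: A = π(d/2)² = π(1.2750e-03 m)² = 5.107e-06 m²
R_2 = (1.13×10^-7)(2.34)/(5.107e-06) = 0.05178 Ω
Seg 3: A = πr² = π(7.5200e-04 m)² = 1.777e-06 m²
R_3 = (1.06×10^-7)(2.44)/(1.777e-06) = 0.1456 Ω
R_total = R_1 + R_2 + R_3 = 0.219 Ω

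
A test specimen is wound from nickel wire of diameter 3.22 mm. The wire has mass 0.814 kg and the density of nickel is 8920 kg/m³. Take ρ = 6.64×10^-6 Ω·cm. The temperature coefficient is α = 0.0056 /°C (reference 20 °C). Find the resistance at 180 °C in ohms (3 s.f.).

0.173 Ω

ρ = 6.64×10^-6 Ω·cm = 6.64×10^-8 Ω·m
A = π(d/2)² = π(1.6100e-03 m)² = 8.1433e-06 m²
L = m/(density·A) = 0.814/(8920×8.1433e-06) = 11.21 m
R = ρL/A = (6.64×10^-8)(11.21)/(8.1433e-06) = 0.09137 Ω
R(180 °C) = 0.09137 × (1 + 0.0056×160) = 0.173 Ω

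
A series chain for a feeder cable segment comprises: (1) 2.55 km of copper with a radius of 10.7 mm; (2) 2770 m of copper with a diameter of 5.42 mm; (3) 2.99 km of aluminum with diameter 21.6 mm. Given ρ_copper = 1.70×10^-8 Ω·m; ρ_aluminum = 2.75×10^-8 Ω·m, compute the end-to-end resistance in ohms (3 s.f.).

2.39 Ω

Seg 1: A = πr² = π(1.0700e-02 m)² = 3.597e-04 m²
R_1 = (1.70×10^-8)(2550)/(3.597e-04) = 0.1205 Ω
Seg 2: A = π(d/2)² = π(2.7100e-03 m)² = 2.307e-05 m²
R_2 = (1.70×10^-8)(2770)/(2.307e-05) = 2.041 Ω
Seg 3: A = π(d/2)² = π(1.0800e-02 m)² = 3.664e-04 m²
R_3 = (2.75×10^-8)(2990)/(3.664e-04) = 0.2244 Ω
R_total = R_1 + R_2 + R_3 = 2.39 Ω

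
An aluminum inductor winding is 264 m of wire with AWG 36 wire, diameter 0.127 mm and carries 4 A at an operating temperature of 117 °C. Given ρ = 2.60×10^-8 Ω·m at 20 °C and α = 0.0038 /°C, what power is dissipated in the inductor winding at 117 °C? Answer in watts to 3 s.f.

11900 W

A = π(0.127/2 mm)² = π(6.3500e-05 m)² = 1.267e-08 m²
R₍20₎ = ρL/A = (2.60×10^-8)(264)/(1.267e-08) = 541.9 Ω
R₍117₎ = R₍20₎(1 + αΔT) = 541.9 × (1 + 0.0038×97) = 741.6 Ω
P = I²R = (4)² × 741.6 = 11900 W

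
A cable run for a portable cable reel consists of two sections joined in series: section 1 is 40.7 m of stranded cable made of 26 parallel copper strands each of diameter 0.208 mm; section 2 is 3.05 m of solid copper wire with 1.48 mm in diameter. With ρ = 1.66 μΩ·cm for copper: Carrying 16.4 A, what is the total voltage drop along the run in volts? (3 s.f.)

13.0 V

ρ = 1.66 μΩ·cm = 1.66×10^-8 Ω·m
Section 1: A_strand = π(1.0400e-04)² = 3.398e-08 m²; R₁ = ρL/(N·A_s) = (1.66×10^-8)(40.7)/(26×3.398e-08) = 0.7647 Ω
Section 2: A = π(d/2)² = π(7.4000e-04 m)² = 1.720e-06 m²
R₂ = (1.66×10^-8)(3.05)/(1.720e-06) = 0.02943 Ω
R = R₁ + R₂ = 0.7942 Ω
V = IR = 16.4 × 0.7942 = 13.0 V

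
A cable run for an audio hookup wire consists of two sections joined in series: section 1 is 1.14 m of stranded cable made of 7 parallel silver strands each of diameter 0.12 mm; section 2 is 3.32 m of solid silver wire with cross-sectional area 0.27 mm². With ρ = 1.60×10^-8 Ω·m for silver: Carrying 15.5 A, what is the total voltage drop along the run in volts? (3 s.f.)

6.62 V

Section 1: A_strand = π(6.0000e-05)² = 1.131e-08 m²; R₁ = ρL/(N·A_s) = (1.60×10^-8)(1.14)/(7×1.131e-08) = 0.2304 Ω
Section 2: A = 0.27 mm² = 2.700e-07 m²
R₂ = (1.60×10^-8)(3.32)/(2.700e-07) = 0.1967 Ω
R = R₁ + R₂ = 0.4271 Ω
V = IR = 15.5 × 0.4271 = 6.62 V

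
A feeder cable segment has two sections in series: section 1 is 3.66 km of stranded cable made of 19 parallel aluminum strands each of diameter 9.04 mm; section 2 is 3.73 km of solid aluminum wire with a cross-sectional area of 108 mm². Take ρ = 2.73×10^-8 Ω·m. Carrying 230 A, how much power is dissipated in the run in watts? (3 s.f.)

54200 W

Section 1: A_strand = π(4.5200e-03)² = 6.418e-05 m²; R₁ = ρL/(N·A_s) = (2.73×10^-8)(3660)/(19×6.418e-05) = 0.08193 Ω
Section 2: A = 108 mm² = 1.080e-04 m²
R₂ = (2.73×10^-8)(3730)/(1.080e-04) = 0.9429 Ω
R = R₁ + R₂ = 1.025 Ω
P = I²R = (230)² × 1.025 = 54200 W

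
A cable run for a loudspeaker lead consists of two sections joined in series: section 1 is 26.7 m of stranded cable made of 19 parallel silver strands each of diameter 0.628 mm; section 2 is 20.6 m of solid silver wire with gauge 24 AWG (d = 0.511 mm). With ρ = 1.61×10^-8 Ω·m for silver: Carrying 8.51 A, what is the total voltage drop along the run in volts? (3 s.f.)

Section 1: A_strand = π(3.1400e-04)² = 3.097e-07 m²; R₁ = ρL/(N·A_s) = (1.61×10^-8)(26.7)/(19×3.097e-07) = 0.07304 Ω
Section 2: A = π(0.511/2 mm)² = π(2.5550e-04 m)² = 2.051e-07 m²
R₂ = (1.61×10^-8)(20.6)/(2.051e-07) = 1.617 Ω
R = R₁ + R₂ = 1.69 Ω
V = IR = 8.51 × 1.69 = 14.4 V

14.4 V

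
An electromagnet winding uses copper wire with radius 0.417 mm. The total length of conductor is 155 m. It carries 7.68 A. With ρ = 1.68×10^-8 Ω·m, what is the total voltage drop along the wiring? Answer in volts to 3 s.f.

36.6 V

A = πr² = π(4.1700e-04 m)² = 5.463e-07 m²
R = ρL/A = (1.68×10^-8)(155)/(5.463e-07) = 4.767 Ω
V = IR = 7.68 × 4.767 = 36.6 V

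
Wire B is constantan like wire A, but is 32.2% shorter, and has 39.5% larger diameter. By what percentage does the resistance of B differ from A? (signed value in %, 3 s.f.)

R ∝ L/d², so R_B/R_A = (1 − 32.2/100) × (1 + 39.5/100)⁻²
= 0.678 × 0.5139 = 0.3484
(R_B − R_A)/R_A = 0.3484 − 1 = -65.2%

-65.2%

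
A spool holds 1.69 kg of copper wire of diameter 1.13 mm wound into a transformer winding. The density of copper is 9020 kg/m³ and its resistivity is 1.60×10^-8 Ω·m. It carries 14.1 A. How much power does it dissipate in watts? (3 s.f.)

593 W

A = π(d/2)² = π(5.6500e-04 m)² = 1.0029e-06 m²
L = m/(density·A) = 1.69/(9020×1.0029e-06) = 186.8 m
R = ρL/A = (1.60×10^-8)(186.8)/(1.0029e-06) = 2.981 Ω
P = I²R = (14.1)² × 2.981 = 593 W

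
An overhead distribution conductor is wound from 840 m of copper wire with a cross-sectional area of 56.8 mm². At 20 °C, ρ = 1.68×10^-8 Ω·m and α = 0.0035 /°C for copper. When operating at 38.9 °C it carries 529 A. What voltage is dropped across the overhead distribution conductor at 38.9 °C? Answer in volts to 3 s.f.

A = 56.8 mm² = 5.680e-05 m²
R₍20₎ = ρL/A = (1.68×10^-8)(840)/(5.680e-05) = 0.2485 Ω
R₍38.9₎ = R₍20₎(1 + αΔT) = 0.2485 × (1 + 0.0035×18.9) = 0.2649 Ω
V = IR = 529 × 0.2649 = 140 V

140 V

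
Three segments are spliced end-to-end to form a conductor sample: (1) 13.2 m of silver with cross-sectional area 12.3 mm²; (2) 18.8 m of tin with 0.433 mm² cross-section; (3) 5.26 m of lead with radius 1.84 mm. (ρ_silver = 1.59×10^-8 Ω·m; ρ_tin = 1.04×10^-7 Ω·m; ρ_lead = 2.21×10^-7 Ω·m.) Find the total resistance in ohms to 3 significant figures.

Seg 1: A = 12.3 mm² = 1.230e-05 m²
R_1 = (1.59×10^-8)(13.2)/(1.230e-05) = 0.01706 Ω
Seg 2: A = 0.433 mm² = 4.330e-07 m²
R_2 = (1.04×10^-7)(18.8)/(4.330e-07) = 4.515 Ω
Seg 3: A = πr² = π(1.8400e-03 m)² = 1.064e-05 m²
R_3 = (2.21×10^-7)(5.26)/(1.064e-05) = 0.1093 Ω
R_total = R_1 + R_2 + R_3 = 4.64 Ω

4.64 Ω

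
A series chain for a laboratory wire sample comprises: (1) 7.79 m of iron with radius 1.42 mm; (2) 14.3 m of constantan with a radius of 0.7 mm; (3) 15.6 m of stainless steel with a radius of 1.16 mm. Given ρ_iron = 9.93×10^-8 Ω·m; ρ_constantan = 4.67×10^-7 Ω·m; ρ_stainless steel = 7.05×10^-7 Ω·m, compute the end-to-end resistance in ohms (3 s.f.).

Seg 1: A = πr² = π(1.4200e-03 m)² = 6.335e-06 m²
R_1 = (9.93×10^-8)(7.79)/(6.335e-06) = 0.1221 Ω
Seg 2: A = πr² = π(7.0000e-04 m)² = 1.539e-06 m²
R_2 = (4.67×10^-7)(14.3)/(1.539e-06) = 4.338 Ω
Seg 3: A = πr² = π(1.1600e-03 m)² = 4.227e-06 m²
R_3 = (7.05×10^-7)(15.6)/(4.227e-06) = 2.602 Ω
R_total = R_1 + R_2 + R_3 = 7.06 Ω

7.06 Ω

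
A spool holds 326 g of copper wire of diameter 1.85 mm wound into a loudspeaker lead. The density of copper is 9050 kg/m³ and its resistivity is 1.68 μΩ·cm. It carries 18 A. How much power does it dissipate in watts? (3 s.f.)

ρ = 1.68 μΩ·cm = 1.68×10^-8 Ω·m
A = π(d/2)² = π(9.2500e-04 m)² = 2.6880e-06 m²
L = m/(density·A) = 0.326/(9050×2.6880e-06) = 13.4 m
R = ρL/A = (1.68×10^-8)(13.4)/(2.6880e-06) = 0.08376 Ω
P = I²R = (18)² × 0.08376 = 27.1 W

27.1 W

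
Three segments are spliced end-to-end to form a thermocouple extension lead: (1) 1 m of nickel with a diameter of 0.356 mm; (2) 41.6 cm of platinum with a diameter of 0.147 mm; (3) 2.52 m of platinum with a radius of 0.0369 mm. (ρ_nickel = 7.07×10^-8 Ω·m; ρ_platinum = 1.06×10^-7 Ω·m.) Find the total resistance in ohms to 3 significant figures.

Seg 1: A = π(d/2)² = π(1.7800e-04 m)² = 9.954e-08 m²
R_1 = (7.07×10^-8)(1)/(9.954e-08) = 0.7103 Ω
Seg 2: A = π(d/2)² = π(7.3500e-05 m)² = 1.697e-08 m²
R_2 = (1.06×10^-7)(0.416)/(1.697e-08) = 2.598 Ω
Seg 3: A = πr² = π(3.6900e-05 m)² = 4.278e-09 m²
R_3 = (1.06×10^-7)(2.52)/(4.278e-09) = 62.45 Ω
R_total = R_1 + R_2 + R_3 = 65.8 Ω

65.8 Ω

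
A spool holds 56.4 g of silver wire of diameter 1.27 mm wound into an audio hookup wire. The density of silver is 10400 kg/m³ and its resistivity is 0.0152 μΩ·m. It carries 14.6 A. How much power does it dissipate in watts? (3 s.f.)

10.9 W

ρ = 0.0152 μΩ·m = 1.52×10^-8 Ω·m
A = π(d/2)² = π(6.3500e-04 m)² = 1.2668e-06 m²
L = m/(density·A) = 0.0564/(10400×1.2668e-06) = 4.281 m
R = ρL/A = (1.52×10^-8)(4.281)/(1.2668e-06) = 0.05137 Ω
P = I²R = (14.6)² × 0.05137 = 10.9 W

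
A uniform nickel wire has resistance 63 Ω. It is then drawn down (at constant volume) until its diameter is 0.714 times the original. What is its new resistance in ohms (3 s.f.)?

242 Ω

Volume constant ⇒ L' = L/r² with r = 0.714. R' = ρL'/A' = ρ(L/r²)/(πr²d₀²/4) = R/r⁴.
R' = 3.848 × 63 = 242 Ω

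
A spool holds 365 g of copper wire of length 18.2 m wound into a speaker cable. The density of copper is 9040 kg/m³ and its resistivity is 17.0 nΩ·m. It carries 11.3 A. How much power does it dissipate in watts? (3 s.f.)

17.8 W

ρ = 17.0 nΩ·m = 1.70×10^-8 Ω·m
A = m/(density·L) = 0.365/(9040×18.2) = 2.2185e-06 m²
R = ρL/A = (1.70×10^-8)(18.2)/(2.2185e-06) = 0.1395 Ω
P = I²R = (11.3)² × 0.1395 = 17.8 W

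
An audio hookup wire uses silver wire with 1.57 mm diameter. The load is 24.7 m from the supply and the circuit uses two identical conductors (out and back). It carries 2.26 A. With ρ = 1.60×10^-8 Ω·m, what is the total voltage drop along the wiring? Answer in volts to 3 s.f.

A = π(d/2)² = π(7.8500e-04 m)² = 1.936e-06 m²
Total conductor length (both ways) L = 2 × 24.7 = 49.4 m
R = ρL/A = (1.60×10^-8)(49.4)/(1.936e-06) = 0.4083 Ω
V = IR = 2.26 × 0.4083 = 0.923 V

0.923 V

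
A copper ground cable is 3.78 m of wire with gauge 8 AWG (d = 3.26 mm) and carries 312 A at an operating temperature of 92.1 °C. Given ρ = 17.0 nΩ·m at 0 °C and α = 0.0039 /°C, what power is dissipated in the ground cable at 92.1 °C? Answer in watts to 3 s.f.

ρ = 17.0 nΩ·m = 1.70×10^-8 Ω·m
A = π(3.26/2 mm)² = π(1.6300e-03 m)² = 8.347e-06 m²
R₍0₎ = ρL/A = (1.70×10^-8)(3.78)/(8.347e-06) = 0.007699 Ω
R₍92.1₎ = R₍0₎(1 + αΔT) = 0.007699 × (1 + 0.0039×92.1) = 0.01046 Ω
P = I²R = (312)² × 0.01046 = 1020 W

1020 W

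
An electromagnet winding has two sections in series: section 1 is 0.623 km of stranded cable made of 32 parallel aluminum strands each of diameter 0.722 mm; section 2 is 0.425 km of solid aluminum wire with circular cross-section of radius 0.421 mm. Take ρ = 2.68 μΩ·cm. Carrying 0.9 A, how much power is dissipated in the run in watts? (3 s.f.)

ρ = 2.68 μΩ·cm = 2.68×10^-8 Ω·m
Section 1: A_strand = π(3.6100e-04)² = 4.094e-07 m²; R₁ = ρL/(N·A_s) = (2.68×10^-8)(623)/(32×4.094e-07) = 1.274 Ω
Section 2: A = πr² = π(4.2100e-04 m)² = 5.568e-07 m²
R₂ = (2.68×10^-8)(425)/(5.568e-07) = 20.46 Ω
R = R₁ + R₂ = 21.73 Ω
P = I²R = (0.9)² × 21.73 = 17.6 W

17.6 W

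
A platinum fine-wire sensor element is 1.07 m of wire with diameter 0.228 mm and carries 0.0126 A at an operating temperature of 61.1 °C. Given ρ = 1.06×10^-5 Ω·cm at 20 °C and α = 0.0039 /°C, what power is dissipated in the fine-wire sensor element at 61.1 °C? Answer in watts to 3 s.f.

5.12×10^-4 W

ρ = 1.06×10^-5 Ω·cm = 1.06×10^-7 Ω·m
A = π(d/2)² = π(1.1400e-04 m)² = 4.083e-08 m²
R₍20₎ = ρL/A = (1.06×10^-7)(1.07)/(4.083e-08) = 2.778 Ω
R₍61.1₎ = R₍20₎(1 + αΔT) = 2.778 × (1 + 0.0039×41.1) = 3.223 Ω
P = I²R = (0.0126)² × 3.223 = 5.12×10^-4 W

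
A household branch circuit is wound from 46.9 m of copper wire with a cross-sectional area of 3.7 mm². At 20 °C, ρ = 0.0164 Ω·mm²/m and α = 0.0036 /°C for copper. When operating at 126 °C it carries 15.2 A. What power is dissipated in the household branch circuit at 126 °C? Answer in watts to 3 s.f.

ρ = 0.0164 Ω·mm²/m = 1.64×10^-8 Ω·m
A = 3.7 mm² = 3.700e-06 m²
R₍20₎ = ρL/A = (1.64×10^-8)(46.9)/(3.700e-06) = 0.2079 Ω
R₍126₎ = R₍20₎(1 + αΔT) = 0.2079 × (1 + 0.0036×106) = 0.2872 Ω
P = I²R = (15.2)² × 0.2872 = 66.4 W

66.4 W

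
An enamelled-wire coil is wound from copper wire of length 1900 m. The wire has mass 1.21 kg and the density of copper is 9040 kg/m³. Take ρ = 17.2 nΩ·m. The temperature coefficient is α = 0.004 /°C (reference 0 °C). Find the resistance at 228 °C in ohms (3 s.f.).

887 Ω

ρ = 17.2 nΩ·m = 1.72×10^-8 Ω·m
A = m/(density·L) = 1.21/(9040×1900) = 7.0447e-08 m²
R = ρL/A = (1.72×10^-8)(1900)/(7.0447e-08) = 463.9 Ω
R(228 °C) = 463.9 × (1 + 0.004×228) = 887 Ω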